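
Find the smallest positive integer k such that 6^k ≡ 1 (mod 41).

40

The order of 6 must divide p − 1 = 40 = 2^3 · 5.
Divisors: 1, 2, 4, 5, 8, 10, 20, 40.
Check each in increasing order: 6^1 ≡ 6;  6^2 ≡ 36;  6^4 ≡ 25;  6^5 ≡ 27;  6^8 ≡ 10;  6^10 ≡ 32;  6^20 ≡ 40;  6^40 ≡ 1.
Smallest exponent giving 1 is 40.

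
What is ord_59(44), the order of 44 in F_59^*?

The order of 44 must divide p − 1 = 58 = 2 · 29.
Divisors: 1, 2, 29, 58.
Check each in increasing order: 44^1 ≡ 44;  44^2 ≡ 48;  44^29 ≡ 58;  44^58 ≡ 1.
Smallest exponent giving 1 is 58.

58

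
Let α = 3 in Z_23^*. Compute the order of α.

11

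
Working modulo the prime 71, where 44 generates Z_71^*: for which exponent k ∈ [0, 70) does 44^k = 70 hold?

Baby-step giant-step with m = ceil(sqrt(70)) = 9.
Baby table (44^j mod 71 for j=0..8):
  0:1  1:44  2:19  3:55  4:6  5:51  6:43  7:46
  8:36
Giant step factor: 44^(-9) ≡ 42 (mod 71).
Scan 70·42^i mod 71 for i = 0, 1, …:
  i=0: 70   i=1: 29   i=2: 11   i=3: 36
Match at i=3, j=8: k = 3·9 + 8 = 35.

35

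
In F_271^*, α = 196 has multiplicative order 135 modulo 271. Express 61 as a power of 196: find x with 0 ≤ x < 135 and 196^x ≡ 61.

19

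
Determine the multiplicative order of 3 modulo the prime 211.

210

The order of 3 must divide p − 1 = 210 = 2 · 3 · 5 · 7.
Divisors: 1, 2, 3, 5, 6, 7, 10, 14, 15, 21, 30, 35, 42, 70, 105, 210.
Check each in increasing order: 3^1 ≡ 3;  3^2 ≡ 9;  3^3 ≡ 27;  3^5 ≡ 32;  3^6 ≡ 96;  3^7 ≡ 77;  3^10 ≡ 180;  3^14 ≡ 21;  3^15 ≡ 63;  3^21 ≡ 140;  3^30 ≡ 171;  3^35 ≡ 197;  3^42 ≡ 188;  3^70 ≡ 196;  3^105 ≡ 210;  3^210 ≡ 1.
Smallest exponent giving 1 is 210.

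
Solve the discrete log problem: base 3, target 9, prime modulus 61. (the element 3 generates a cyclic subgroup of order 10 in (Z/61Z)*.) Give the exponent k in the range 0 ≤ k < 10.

Successive powers of 3 modulo 61:
  3^0=1  3^1=3  3^2=9
So 3^2 ≡ 9 (mod 61), giving k = 2.

2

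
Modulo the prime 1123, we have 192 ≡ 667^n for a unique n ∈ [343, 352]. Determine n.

Compute 667^343 mod 1123 = 302, then multiply by 667 repeatedly:
  667^343=302  667^344=417  667^345=758  667^346=236  667^347=192
Found 192 at exponent 347.

347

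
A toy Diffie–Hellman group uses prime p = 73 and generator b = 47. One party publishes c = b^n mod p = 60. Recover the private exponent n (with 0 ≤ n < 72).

17

Successive powers of 47 modulo 73:
  47^0=1  47^1=47  47^2=19  47^3=17  47^4=69  47^5=31
  47^6=70  47^7=5  47^8=16  47^9=22  47^10=12  47^11=53
  47^12=9  47^13=58  47^14=25  47^15=7  47^16=37  47^17=60
So 47^17 ≡ 60 (mod 73), giving n = 17.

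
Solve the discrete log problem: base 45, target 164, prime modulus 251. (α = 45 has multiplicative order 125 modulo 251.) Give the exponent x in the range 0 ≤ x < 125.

Baby-step giant-step with m = ceil(sqrt(125)) = 12.
Baby table (45^j mod 251 for j=0..11):
  0:1  1:45  2:17  3:12  4:38  5:204  6:144  7:205
  8:189  9:222  10:201  11:9
Giant step factor: 45^(-12) ≡ 207 (mod 251).
Scan 164·207^i mod 251 for i = 0, 1, …:
  i=0: 164   i=1: 63   i=2: 240   i=3: 233
  i=4: 39   i=5: 41   i=6: 204
Match at i=6, j=5: x = 6·12 + 5 = 77.

77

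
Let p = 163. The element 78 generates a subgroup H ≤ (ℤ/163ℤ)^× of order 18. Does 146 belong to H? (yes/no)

no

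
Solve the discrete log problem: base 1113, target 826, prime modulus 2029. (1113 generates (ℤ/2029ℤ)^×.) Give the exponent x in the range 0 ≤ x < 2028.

Baby-step giant-step with m = ceil(sqrt(2028)) = 46.
Baby table (1113^j mod 2029 for j=0..45):
  0:1  1:1113  2:1079  3:1788  4:1624  5:1702  6:1269  7:213
  8:1705  9:550  10:1421  11:982  12:1364  13:440  14:731  15:2003
  16:1497  17:352  18:179  19:385  20:386  21:1499  22:549  23:308
  24:1932  25:1605  26:845  27:1058  28:734  29:1284  30:676  31:1658
  32:993  33:1433  34:135  35:109  36:1606  37:1958  38:108  39:493
  40:879  41:349  42:898  43:1206  44:1109  45:685
Giant step factor: 1113^(-46) ≡ 492 (mod 2029).
Scan 826·492^i mod 2029 for i = 0, 1, …:
  i=0: 826   i=1: 592   i=2: 1117   i=3: 1734
  i=4: 948   i=5: 1775   i=6: 830   i=7: 531
  i=8: 1540   i=9: 863     …   i=32: 1000
  i=33: 982
Match at i=33, j=11: x = 33·46 + 11 = 1529.

1529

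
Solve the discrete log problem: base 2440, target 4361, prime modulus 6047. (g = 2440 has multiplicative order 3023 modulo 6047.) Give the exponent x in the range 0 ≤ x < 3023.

Baby-step giant-step with m = ceil(sqrt(3023)) = 55.
Baby table (2440^j mod 6047 for j=0..54):
  0:1  1:2440  2:3352  3:3336  4:578  5:1369  6:2416  7:5262
  8:1499  9:5172  10:5638  11:5842  12:1701  13:2198  14:5478  15:2450
  16:3564  17:574  18:3703  19:1102  20:4012  21:5234  22:5743  23:2021
  24:2935  25:1752  26:5698  27:1067  28:3270  29:2807  30:3876  31:5979
  32:3396  33:1850  34:2938  35:3025  36:3660  37:5028  38:5004  39:867
  40:5077  41:3624  42:1846  43:5272  44:1711  45:2410  46:2716  47:5575
  48:3297  49:2170  50:3675  51:5346  52:861  53:2531  54:1653
Giant step factor: 2440^(-55) ≡ 417 (mod 6047).
Scan 4361·417^i mod 6047 for i = 0, 1, …:
  i=0: 4361   i=1: 4437   i=2: 5894   i=3: 2716
Match at i=3, j=46: x = 3·55 + 46 = 211.

211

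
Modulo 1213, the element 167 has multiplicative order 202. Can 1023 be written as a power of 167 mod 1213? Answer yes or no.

no

1023 ∈ ⟨167⟩ iff 1023^202 ≡ 1 (mod 1213), since |⟨167⟩| = 202.
1023^202 mod 1213 = 995.
Since 995 ≠ 1, 1023 does not lie in the subgroup.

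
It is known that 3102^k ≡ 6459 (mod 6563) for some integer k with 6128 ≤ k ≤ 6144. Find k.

6133

Compute 3102^6128 mod 6563 = 684, then multiply by 3102 repeatedly:
  3102^6128=684  3102^6129=1919  3102^6130=97  3102^6131=5559  3102^6132=3017
  3102^6133=6459
Found 6459 at exponent 6133.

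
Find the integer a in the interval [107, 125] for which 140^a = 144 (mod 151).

118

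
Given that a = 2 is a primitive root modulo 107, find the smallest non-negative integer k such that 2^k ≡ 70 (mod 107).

91

Baby-step giant-step with m = ceil(sqrt(106)) = 11.
Baby table (2^j mod 107 for j=0..10):
  0:1  1:2  2:4  3:8  4:16  5:32  6:64  7:21
  8:42  9:84  10:61
Giant step factor: 2^(-11) ≡ 50 (mod 107).
Scan 70·50^i mod 107 for i = 0, 1, …:
  i=0: 70   i=1: 76   i=2: 55   i=3: 75
  i=4: 5   i=5: 36   i=6: 88   i=7: 13
  i=8: 8
Match at i=8, j=3: k = 8·11 + 3 = 91.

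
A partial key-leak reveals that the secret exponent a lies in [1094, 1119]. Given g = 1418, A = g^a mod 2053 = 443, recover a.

Compute 1418^1094 mod 2053 = 1062, then multiply by 1418 repeatedly:
  1418^1094=1062  1418^1095=1067  1418^1096=1998  1418^1097=24  1418^1098=1184
  1418^1099=1611  1418^1100=1462  1418^1101=1639  1418^1102=106  1418^1103=439
  1418^1104=443
Found 443 at exponent 1104.

1104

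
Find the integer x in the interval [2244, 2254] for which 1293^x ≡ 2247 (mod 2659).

2245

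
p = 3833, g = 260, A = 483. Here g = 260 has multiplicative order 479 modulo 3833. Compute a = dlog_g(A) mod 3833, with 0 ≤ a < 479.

Baby-step giant-step with m = ceil(sqrt(479)) = 22.
Baby table (260^j mod 3833 for j=0..21):
  0:1  1:260  2:2439  3:1695  4:3738  5:2131  6:2108  7:3794
  8:1359  9:704  10:2889  11:3705  12:1217  13:2114  14:1521  15:661
  16:3208  17:2319  18:1159  19:2366  20:1880  21:2009
Giant step factor: 260^(-22) ≡ 2678 (mod 3833).
Scan 483·2678^i mod 3833 for i = 0, 1, …:
  i=0: 483   i=1: 1753   i=2: 2942   i=3: 1861
  i=4: 858   i=5: 1757   i=6: 2155   i=7: 2425
  i=8: 1048   i=9: 788   i=10: 2114
Match at i=10, j=13: a = 10·22 + 13 = 233.

233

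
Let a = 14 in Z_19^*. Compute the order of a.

18

The order of 14 must divide p − 1 = 18 = 2 · 3^2.
Divisors: 1, 2, 3, 6, 9, 18.
Check each in increasing order: 14^1 ≡ 14;  14^2 ≡ 6;  14^3 ≡ 8;  14^6 ≡ 7;  14^9 ≡ 18;  14^18 ≡ 1.
Smallest exponent giving 1 is 18.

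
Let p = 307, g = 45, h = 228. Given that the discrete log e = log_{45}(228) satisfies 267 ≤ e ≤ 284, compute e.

Compute 45^267 mod 307 = 158, then multiply by 45 repeatedly:
  45^267=158  45^268=49  45^269=56  45^270=64  45^271=117
  45^272=46  45^273=228
Found 228 at exponent 273.

273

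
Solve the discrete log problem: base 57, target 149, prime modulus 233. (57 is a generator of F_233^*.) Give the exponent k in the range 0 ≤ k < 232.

Baby-step giant-step with m = ceil(sqrt(232)) = 16.
Baby table (57^j mod 233 for j=0..15):
  0:1  1:57  2:220  3:191  4:169  5:80  6:133  7:125
  8:135  9:6  10:109  11:155  12:214  13:82  14:14  15:99
Giant step factor: 57^(-16) ≡ 32 (mod 233).
Scan 149·32^i mod 233 for i = 0, 1, …:
  i=0: 149   i=1: 108   i=2: 194   i=3: 150
  i=4: 140   i=5: 53   i=6: 65   i=7: 216
  i=8: 155
Match at i=8, j=11: k = 8·16 + 11 = 139.

139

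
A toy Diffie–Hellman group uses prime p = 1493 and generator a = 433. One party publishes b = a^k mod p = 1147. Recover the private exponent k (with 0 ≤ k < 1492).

Baby-step giant-step with m = ceil(sqrt(1492)) = 39.
Baby table (433^j mod 1493 for j=0..38):
  0:1  1:433  2:864  3:862  4:1489  5:1254  6:1023  7:1031
  8:16  9:956  10:387  11:355  12:1429  13:655  14:1438  15:73
  16:256  17:366  18:220  19:1201  20:469  21:29  22:613  23:1168
  24:1110  25:1377  26:534  27:1300  28:39  29:464  30:850  31:772
  32:1337  33:1130  34:1079  35:1391  36:624  37:1452  38:163
Giant step factor: 433^(-39) ≡ 333 (mod 1493).
Scan 1147·333^i mod 1493 for i = 0, 1, …:
  i=0: 1147   i=1: 1236   i=2: 1013   i=3: 1404
  i=4: 223   i=5: 1102   i=6: 1181   i=7: 614
  i=8: 1414   i=9: 567     …   i=15: 28
  i=16: 366
Match at i=16, j=17: k = 16·39 + 17 = 641.

641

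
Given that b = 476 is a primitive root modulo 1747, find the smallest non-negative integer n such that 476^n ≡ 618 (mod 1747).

1710

Baby-step giant-step with m = ceil(sqrt(1746)) = 42.
Baby table (476^j mod 1747 for j=0..41):
  0:1  1:476  2:1213  3:878  4:395  5:1091  6:457  7:904
  8:542  9:1183  10:574  11:692  12:956  13:836  14:1367  15:808
  16:268  17:37  18:142  19:1206  20:1040  21:639  22:186  23:1186
  24:255  25:837  26:96  27:274  28:1146  29:432  30:1233  31:1663
  32:197  33:1181  34:1369  35:13  36:947  37:46  38:932  39:1641
  40:207  41:700
Giant step factor: 476^(-42) ≡ 1454 (mod 1747).
Scan 618·1454^i mod 1747 for i = 0, 1, …:
  i=0: 618   i=1: 614   i=2: 39   i=3: 802
  i=4: 859   i=5: 1628   i=6: 1674   i=7: 425
  i=8: 1259   i=9: 1477     …   i=39: 598
  i=40: 1233
Match at i=40, j=30: n = 40·42 + 30 = 1710.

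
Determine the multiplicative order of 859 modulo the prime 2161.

The order of 859 must divide p − 1 = 2160 = 2^4 · 3^3 · 5.
Divisors: 1, 2, 3, 4, 5, 6, 8, 9, 10, 12, 15, 16, 18, 20, 24, 27, 30, 36, 40, 45, 48, 54, 60, 72, 80, 90, 108, 120, 135, 144, 180, 216, 240, 270, 360, 432, 540, 720, 1080, 2160.
Check each in increasing order: 859^1 ≡ 859;  859^2 ≡ 980;  859^3 ≡ 1191;  859^4 ≡ 916;  859^5 ≡ 240;  859^6 ≡ 865;  859^8 ≡ 588;  859^9 ≡ 1579;  859^10 ≡ 1414;  859^12 ≡ 519;  859^15 ≡ 83;  859^16 ≡ 2145;  859^18 ≡ 1608;  859^20 ≡ 471;  859^24 ≡ 1397;  859^27 ≡ 2018;  859^30 ≡ 406;  859^36 ≡ 1108;  859^40 ≡ 1419;  859^45 ≡ 1283;  859^48 ≡ 226;  859^54 ≡ 1000;  859^60 ≡ 600;  859^72 ≡ 216;  859^80 ≡ 1670;  859^90 ≡ 1568;  859^108 ≡ 1618;  859^120 ≡ 1274;  859^135 ≡ 2014;  859^144 ≡ 1275;  859^180 ≡ 1567;  859^216 ≡ 953;  859^240 ≡ 165;  859^270 ≡ 2160;  859^360 ≡ 593;  859^432 ≡ 589;  859^540 ≡ 1.
Smallest exponent giving 1 is 540.

540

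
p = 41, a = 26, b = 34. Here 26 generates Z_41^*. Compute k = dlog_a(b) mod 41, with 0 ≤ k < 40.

27

Successive powers of 26 modulo 41:
  26^0=1  26^1=26  26^2=20  26^3=28  26^4=31  26^5=27
  26^6=5  26^7=7  26^8=18  26^9=17  26^10=32  26^11=12
  26^12=25  26^13=35  26^14=8  26^15=3  26^16=37  26^17=19
  26^18=2  26^19=11  26^20=40  26^21=15  26^22=21  26^23=13
  26^24=10  26^25=14  26^26=36  26^27=34
So 26^27 ≡ 34 (mod 41), giving k = 27.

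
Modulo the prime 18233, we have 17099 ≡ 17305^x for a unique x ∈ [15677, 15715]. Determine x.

15693

Compute 17305^15677 mod 18233 = 9066, then multiply by 17305 repeatedly:
  17305^15677=9066  17305^15678=10398  17305^15679=14146  17305^15680=272  17305^15681=2846
  17305^15682=2697  17305^15683=13338  17305^15684=2543  17305^15685=10386  17305^15686=7049
  17305^15687=4175  17305^15688=9229  17305^15689=4998  17305^15690=11271  17305^15691=6254
  17305^15692=12615  17305^15693=17099
Found 17099 at exponent 15693.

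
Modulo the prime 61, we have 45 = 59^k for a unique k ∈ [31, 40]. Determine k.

34

Compute 59^31 mod 61 = 2, then multiply by 59 repeatedly:
  59^31=2  59^32=57  59^33=8  59^34=45
Found 45 at exponent 34.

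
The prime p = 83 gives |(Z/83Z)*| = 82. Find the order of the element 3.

41

The order of 3 must divide p − 1 = 82 = 2 · 41.
Divisors: 1, 2, 41, 82.
Check each in increasing order: 3^1 ≡ 3;  3^2 ≡ 9;  3^41 ≡ 1.
Smallest exponent giving 1 is 41.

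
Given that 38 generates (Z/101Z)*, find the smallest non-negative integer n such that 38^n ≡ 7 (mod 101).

97

Baby-step giant-step with m = ceil(sqrt(100)) = 10.
Baby table (38^j mod 101 for j=0..9):
  0:1  1:38  2:30  3:29  4:92  5:62  6:33  7:42
  8:81  9:48
Giant step factor: 38^(-10) ≡ 17 (mod 101).
Scan 7·17^i mod 101 for i = 0, 1, …:
  i=0: 7   i=1: 18   i=2: 3   i=3: 51
  i=4: 59   i=5: 94   i=6: 83   i=7: 98
  i=8: 50   i=9: 42
Match at i=9, j=7: n = 9·10 + 7 = 97.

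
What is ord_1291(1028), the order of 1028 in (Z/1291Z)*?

The order of 1028 must divide p − 1 = 1290 = 2 · 3 · 5 · 43.
Divisors: 1, 2, 3, 5, 6, 10, 15, 30, 43, 86, 129, 215, 258, 430, 645, 1290.
Check each in increasing order: 1028^1 ≡ 1028;  1028^2 ≡ 746;  1028^3 ≡ 34;  1028^5 ≡ 835;  1028^6 ≡ 1156;  1028^10 ≡ 85;  1028^15 ≡ 1261;  1028^30 ≡ 900;  1028^43 ≡ 926;  1028^86 ≡ 252;  1028^129 ≡ 972;  1028^215 ≡ 945;  1028^258 ≡ 1063;  1028^430 ≡ 944;  1028^645 ≡ 1290;  1028^1290 ≡ 1.
Smallest exponent giving 1 is 1290.

1290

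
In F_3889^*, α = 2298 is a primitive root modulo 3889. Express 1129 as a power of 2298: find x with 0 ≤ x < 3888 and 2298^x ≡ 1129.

3586

Baby-step giant-step with m = ceil(sqrt(3888)) = 63.
Baby table (2298^j mod 3889 for j=0..62):
  0:1  1:2298  2:3431  3:1435  4:3647  5:11  6:1944  7:2740
  8:229  9:1227  10:121  11:1939  12:2917  13:2519  14:1830  15:1331
  16:1884  17:975  18:486  19:685  20:2974  21:1279  22:2947  23:1457
  24:3646  25:1602  26:2402  27:1305  28:471  29:1216  30:2066  31:3088
  32:2688  33:1292  34:1709  35:3281  36:2856  37:2345  38:2545  39:3243
  40:1090  41:304  42:2461  43:772  44:672  45:323  46:3344  47:3737
  48:714  49:3503  50:3553  51:1783  52:2217  53:76  54:3532  55:193
  56:168  57:1053  58:836  59:3851  60:2123  61:1848  62:3805
Giant step factor: 2298^(-63) ≡ 1204 (mod 3889).
Scan 1129·1204^i mod 3889 for i = 0, 1, …:
  i=0: 1129   i=1: 2055   i=2: 816   i=3: 2436
  i=4: 638   i=5: 2019   i=6: 251   i=7: 2751
  i=8: 2665   i=9: 235     …   i=55: 3192
  i=56: 836
Match at i=56, j=58: x = 56·63 + 58 = 3586.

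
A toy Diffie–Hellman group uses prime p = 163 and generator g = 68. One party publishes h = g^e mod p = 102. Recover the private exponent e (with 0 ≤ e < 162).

Baby-step giant-step with m = ceil(sqrt(162)) = 13.
Baby table (68^j mod 163 for j=0..12):
  0:1  1:68  2:60  3:5  4:14  5:137  6:25  7:70
  8:33  9:125  10:24  11:2  12:136
Giant step factor: 68^(-13) ≡ 72 (mod 163).
Scan 102·72^i mod 163 for i = 0, 1, …:
  i=0: 102   i=1: 9   i=2: 159   i=3: 38
  i=4: 128   i=5: 88   i=6: 142   i=7: 118
  i=8: 20   i=9: 136
Match at i=9, j=12: e = 9·13 + 12 = 129.

129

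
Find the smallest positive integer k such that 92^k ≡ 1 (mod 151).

The order of 92 must divide p − 1 = 150 = 2 · 3 · 5^2.
Divisors: 1, 2, 3, 5, 6, 10, 15, 25, 30, 50, 75, 150.
Check each in increasing order: 92^1 ≡ 92;  92^2 ≡ 8;  92^3 ≡ 132;  92^5 ≡ 150;  92^6 ≡ 59;  92^10 ≡ 1.
Smallest exponent giving 1 is 10.

10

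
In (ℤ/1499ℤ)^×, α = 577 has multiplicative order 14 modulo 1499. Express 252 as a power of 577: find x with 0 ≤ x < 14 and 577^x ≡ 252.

13

Successive powers of 577 modulo 1499:
  577^0=1  577^1=577  577^2=151  577^3=185  577^4=316  577^5=953
  577^6=1247  577^7=1498  577^8=922  577^9=1348  577^10=1314  577^11=1183
  577^12=546  577^13=252
So 577^13 ≡ 252 (mod 1499), giving x = 13.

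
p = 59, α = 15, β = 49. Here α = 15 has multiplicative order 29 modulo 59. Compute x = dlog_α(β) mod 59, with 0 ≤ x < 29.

11

Successive powers of 15 modulo 59:
  15^0=1  15^1=15  15^2=48  15^3=12  15^4=3  15^5=45
  15^6=26  15^7=36  15^8=9  15^9=17  15^10=19  15^11=49
So 15^11 ≡ 49 (mod 59), giving x = 11.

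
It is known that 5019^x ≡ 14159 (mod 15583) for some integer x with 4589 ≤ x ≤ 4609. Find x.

Compute 5019^4589 mod 15583 = 14159, then multiply by 5019 repeatedly:
  5019^4589=14159
Found 14159 at exponent 4589.

4589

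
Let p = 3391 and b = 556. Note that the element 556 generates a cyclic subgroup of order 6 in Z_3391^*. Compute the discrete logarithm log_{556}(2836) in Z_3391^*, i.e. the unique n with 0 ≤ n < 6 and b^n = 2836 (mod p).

Successive powers of 556 modulo 3391:
  556^0=1  556^1=556  556^2=555  556^3=3390  556^4=2835  556^5=2836
So 556^5 ≡ 2836 (mod 3391), giving n = 5.

5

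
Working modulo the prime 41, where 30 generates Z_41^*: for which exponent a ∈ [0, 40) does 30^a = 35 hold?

27

Successive powers of 30 modulo 41:
  30^0=1  30^1=30  30^2=39  30^3=22  30^4=4  30^5=38
  30^6=33  30^7=6  30^8=16  30^9=29  30^10=9  30^11=24
  30^12=23  30^13=34  30^14=36  30^15=14  30^16=10  30^17=13
  30^18=21  30^19=15  30^20=40  30^21=11  30^22=2  30^23=19
  30^24=37  30^25=3  30^26=8  30^27=35
So 30^27 ≡ 35 (mod 41), giving a = 27.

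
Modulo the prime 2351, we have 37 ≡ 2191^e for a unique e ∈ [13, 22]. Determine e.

15

Compute 2191^13 mod 2351 = 1342, then multiply by 2191 repeatedly:
  2191^13=1342  2191^14=1572  2191^15=37
Found 37 at exponent 15.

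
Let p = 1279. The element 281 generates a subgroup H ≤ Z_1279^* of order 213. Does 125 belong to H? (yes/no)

125 ∈ ⟨281⟩ iff 125^213 ≡ 1 (mod 1279), since |⟨281⟩| = 213.
125^213 mod 1279 = 1.
Since 1 = 1, 125 lies in the subgroup.

yes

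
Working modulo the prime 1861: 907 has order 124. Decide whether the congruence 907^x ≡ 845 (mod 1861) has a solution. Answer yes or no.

yes

845 ∈ ⟨907⟩ iff 845^124 ≡ 1 (mod 1861), since |⟨907⟩| = 124.
845^124 mod 1861 = 1.
Since 1 = 1, 845 lies in the subgroup.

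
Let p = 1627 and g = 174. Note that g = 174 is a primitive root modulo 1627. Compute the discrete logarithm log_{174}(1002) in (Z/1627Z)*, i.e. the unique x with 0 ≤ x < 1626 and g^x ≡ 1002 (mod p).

1143

Baby-step giant-step with m = ceil(sqrt(1626)) = 41.
Baby table (174^j mod 1627 for j=0..40):
  0:1  1:174  2:990  3:1425  4:646  5:141  6:129  7:1295
  8:804  9:1601  10:357  11:292  12:371  13:1101  14:1215  15:1527
  16:497  17:247  18:676  19:480  20:543  21:116  22:660  23:950
  24:973  25:94  26:86  27:321  28:536  29:525  30:238  31:737
  32:1332  33:734  34:810  35:1018  36:1416  37:707  38:993  39:320
  40:362
Giant step factor: 174^(-41) ≡ 1620 (mod 1627).
Scan 1002·1620^i mod 1627 for i = 0, 1, …:
  i=0: 1002   i=1: 1121   i=2: 288   i=3: 1238
  i=4: 1096   i=5: 463   i=6: 13   i=7: 1536
  i=8: 637   i=9: 422     …   i=26: 495
  i=27: 1416
Match at i=27, j=36: x = 27·41 + 36 = 1143.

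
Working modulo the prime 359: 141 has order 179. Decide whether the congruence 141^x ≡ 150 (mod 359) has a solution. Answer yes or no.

yes

150 ∈ ⟨141⟩ iff 150^179 ≡ 1 (mod 359), since |⟨141⟩| = 179.
150^179 mod 359 = 1.
Since 1 = 1, 150 lies in the subgroup.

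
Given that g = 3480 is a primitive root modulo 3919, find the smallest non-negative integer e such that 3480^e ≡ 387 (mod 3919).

Baby-step giant-step with m = ceil(sqrt(3918)) = 63.
Baby table (3480^j mod 3919 for j=0..62):
  0:1  1:3480  2:690  3:2772  4:1901  5:208  6:2744  7:2436
  8:483  9:3508  10:155  11:2497  12:1137  13:2489  14:730  15:888
  16:2068  17:1356  18:404  19:2918  20:511  21:2973  22:3799  23:1733
  24:3418  25:475  26:3101  27:2473  28:3835  29:1605  30:825  31:2292
  32:995  33:2123  34:725  35:3083  36:2537  37:3172  38:2656  39:1878
  40:2467  41:2550  42:1384  43:3788  44:2643  45:3666  46:1335  47:1785
  48:185  49:1084  50:2242  51:3350  52:2894  53:3209  54:2089  55:3894
  56:3137  57:2345  58:1242  59:3422  60:2638  61:1942  62:1804
Giant step factor: 3480^(-63) ≡ 3044 (mod 3919).
Scan 387·3044^i mod 3919 for i = 0, 1, …:
  i=0: 387   i=1: 2328   i=2: 880   i=3: 2043
  i=4: 3358   i=5: 1000   i=6: 2856   i=7: 1322
  i=8: 3274   i=9: 39     …   i=43: 1305
  i=44: 2473
Match at i=44, j=27: e = 44·63 + 27 = 2799.

2799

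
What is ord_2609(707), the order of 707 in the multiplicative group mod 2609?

The order of 707 must divide p − 1 = 2608 = 2^4 · 163.
Divisors: 1, 2, 4, 8, 16, 163, 326, 652, 1304, 2608.
Check each in increasing order: 707^1 ≡ 707;  707^2 ≡ 1530;  707^4 ≡ 627;  707^8 ≡ 1779;  707^16 ≡ 124;  707^163 ≡ 1081;  707^326 ≡ 2338;  707^652 ≡ 389;  707^1304 ≡ 2608;  707^2608 ≡ 1.
Smallest exponent giving 1 is 2608.

2608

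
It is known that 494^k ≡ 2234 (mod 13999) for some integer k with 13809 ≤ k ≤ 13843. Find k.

Compute 494^13809 mod 13999 = 3751, then multiply by 494 repeatedly:
  494^13809=3751  494^13810=5126  494^13811=12424  494^13812=5894  494^13813=13843
  494^13814=6930  494^13815=7664  494^13816=6286  494^13817=11505  494^13818=13875
  494^13819=8739  494^13820=5374  494^13821=8945  494^13822=9145  494^13823=9952
  494^13824=2639  494^13825=1759  494^13826=1008  494^13827=7987  494^13828=11859
  494^13829=6764  494^13830=9654  494^13831=9416  494^13832=3836  494^13833=5119
  494^13834=8966  494^13835=5520  494^13836=11074  494^13837=10946  494^13838=3710
  494^13839=12870  494^13840=2234
Found 2234 at exponent 13840.

13840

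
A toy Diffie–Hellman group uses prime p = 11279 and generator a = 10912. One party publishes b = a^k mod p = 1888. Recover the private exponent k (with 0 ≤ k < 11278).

3936

Baby-step giant-step with m = ceil(sqrt(11278)) = 107.
Baby table (10912^j mod 11279 for j=0..106):
  0:1  1:10912  2:10620  3:4994  4:5679  5:2422  6:2167  7:5520
  8:4380  9:5437  10:1004  11:3739  12:3825  13:6100  14:5821  15:6703
  16:10100  17:4091  18:9989  19:10991  20:4185  21:9328  22:5440  23:11182
  24:1762  25:7528  26:579  27:1808  28:1925  29:4102  30:5952  31:3742
  32:2724  33:4123  34:9524  35:1182  36:6087  37:10592  38:3991  39:1573
  40:9217  41:1061  42:5378  43:99  44:8783  45:2433  46:9409  47:9550
  48:2919  49:232  50:5088  51:5018  52:8150  53:9164  54:9233  55:6468
  56:6113  57:1050  58:9415  59:7348  60:10244  61:7638  62:5325  63:8271
  64:9873  65:8447  66:1676  67:5253  68:858  69:926  70:9807  71:10111
  72:54  73:2740  74:9530  75:10259  76:2133  77:6719  78:4228  79:4826
  80:10940  81:344  82:9100  83:10163  84:3528  85:2309  86:9801  87:1034
  88:4008  89:6613  90:9293  91:7006  92:410  93:7436  94:506  95:6041
  96:4916  97:468  98:8708  99:7400  100:2439  101:7207  102:5596  103:10325
  104:469  105:8341  106:6741
Giant step factor: 10912^(-107) ≡ 7229 (mod 11279).
Scan 1888·7229^i mod 11279 for i = 0, 1, …:
  i=0: 1888   i=1: 762   i=2: 4346   i=3: 5219
  i=4: 11175   i=5: 3877   i=6: 9797   i=7: 1672
  i=8: 7079   i=9: 1268     …   i=35: 11228
  i=36: 3528
Match at i=36, j=84: k = 36·107 + 84 = 3936.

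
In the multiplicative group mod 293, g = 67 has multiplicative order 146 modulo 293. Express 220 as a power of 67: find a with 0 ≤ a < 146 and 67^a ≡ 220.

Baby-step giant-step with m = ceil(sqrt(146)) = 13.
Baby table (67^j mod 293 for j=0..12):
  0:1  1:67  2:94  3:145  4:46  5:152  6:222  7:224
  8:65  9:253  10:250  11:49  12:60
Giant step factor: 67^(-13) ≡ 25 (mod 293).
Scan 220·25^i mod 293 for i = 0, 1, …:
  i=0: 220   i=1: 226   i=2: 83   i=3: 24
  i=4: 14   i=5: 57   i=6: 253
Match at i=6, j=9: a = 6·13 + 9 = 87.

87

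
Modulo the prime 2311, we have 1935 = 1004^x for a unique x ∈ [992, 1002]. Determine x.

Compute 1004^992 mod 2311 = 218, then multiply by 1004 repeatedly:
  1004^992=218  1004^993=1638  1004^994=1431  1004^995=1593  1004^996=160
  1004^997=1181  1004^998=181  1004^999=1466  1004^1000=2068  1004^1001=994
  1004^1002=1935
Found 1935 at exponent 1002.

1002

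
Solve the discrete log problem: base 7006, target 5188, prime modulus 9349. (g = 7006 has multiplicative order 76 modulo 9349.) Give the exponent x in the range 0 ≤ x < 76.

71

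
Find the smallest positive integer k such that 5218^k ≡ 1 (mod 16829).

2404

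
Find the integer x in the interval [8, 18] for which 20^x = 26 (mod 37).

12

Compute 20^8 mod 37 = 33, then multiply by 20 repeatedly:
  20^8=33  20^9=31  20^10=28  20^11=5  20^12=26
Found 26 at exponent 12.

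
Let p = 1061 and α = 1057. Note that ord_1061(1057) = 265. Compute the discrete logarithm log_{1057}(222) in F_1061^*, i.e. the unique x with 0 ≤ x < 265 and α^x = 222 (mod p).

Baby-step giant-step with m = ceil(sqrt(265)) = 17.
Baby table (1057^j mod 1061 for j=0..16):
  0:1  1:1057  2:16  3:997  4:256  5:37  6:913  7:592
  8:815  9:984  10:308  11:890  12:684  13:447  14:334  15:786
  16:39
Giant step factor: 1057^(-17) ≡ 34 (mod 1061).
Scan 222·34^i mod 1061 for i = 0, 1, …:
  i=0: 222   i=1: 121   i=2: 931   i=3: 885
  i=4: 382   i=5: 256
Match at i=5, j=4: x = 5·17 + 4 = 89.

89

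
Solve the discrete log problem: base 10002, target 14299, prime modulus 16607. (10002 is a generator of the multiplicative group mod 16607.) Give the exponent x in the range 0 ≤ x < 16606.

3568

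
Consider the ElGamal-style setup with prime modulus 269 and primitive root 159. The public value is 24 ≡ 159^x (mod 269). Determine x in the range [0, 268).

32

Baby-step giant-step with m = ceil(sqrt(268)) = 17.
Baby table (159^j mod 269 for j=0..16):
  0:1  1:159  2:264  3:12  4:25  5:209  6:144  7:31
  8:87  9:114  10:103  11:237  12:23  13:160  14:154  15:7
  16:37
Giant step factor: 159^(-17) ≡ 146 (mod 269).
Scan 24·146^i mod 269 for i = 0, 1, …:
  i=0: 24   i=1: 7
Match at i=1, j=15: x = 1·17 + 15 = 32.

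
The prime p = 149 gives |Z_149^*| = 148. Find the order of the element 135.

The order of 135 must divide p − 1 = 148 = 2^2 · 37.
Divisors: 1, 2, 4, 37, 74, 148.
Check each in increasing order: 135^1 ≡ 135;  135^2 ≡ 47;  135^4 ≡ 123;  135^37 ≡ 105;  135^74 ≡ 148;  135^148 ≡ 1.
Smallest exponent giving 1 is 148.

148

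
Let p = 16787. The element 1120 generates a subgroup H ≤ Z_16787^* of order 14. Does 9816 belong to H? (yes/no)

no

9816 ∈ ⟨1120⟩ iff 9816^14 ≡ 1 (mod 16787), since |⟨1120⟩| = 14.
9816^14 mod 16787 = 2496.
Since 2496 ≠ 1, 9816 does not lie in the subgroup.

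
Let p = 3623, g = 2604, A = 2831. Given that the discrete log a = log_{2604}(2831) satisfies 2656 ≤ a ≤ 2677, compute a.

2662

Compute 2604^2656 mod 3623 = 2109, then multiply by 2604 repeatedly:
  2604^2656=2109  2604^2657=2991  2604^2658=2737  2604^2659=707  2604^2660=544
  2604^2661=3606  2604^2662=2831
Found 2831 at exponent 2662.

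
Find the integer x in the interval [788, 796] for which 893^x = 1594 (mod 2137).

Compute 893^788 mod 2137 = 1970, then multiply by 893 repeatedly:
  893^788=1970  893^789=459  893^790=1720  893^791=1594
Found 1594 at exponent 791.

791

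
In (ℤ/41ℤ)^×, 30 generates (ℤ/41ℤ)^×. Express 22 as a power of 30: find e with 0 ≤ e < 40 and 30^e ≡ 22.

Successive powers of 30 modulo 41:
  30^0=1  30^1=30  30^2=39  30^3=22
So 30^3 ≡ 22 (mod 41), giving e = 3.

3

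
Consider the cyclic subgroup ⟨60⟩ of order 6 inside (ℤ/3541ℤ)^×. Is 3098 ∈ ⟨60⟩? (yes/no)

no

3098 ∈ ⟨60⟩ iff 3098^6 ≡ 1 (mod 3541), since |⟨60⟩| = 6.
3098^6 mod 3541 = 2936.
Since 2936 ≠ 1, 3098 does not lie in the subgroup.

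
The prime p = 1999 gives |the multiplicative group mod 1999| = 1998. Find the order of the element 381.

333

The order of 381 must divide p − 1 = 1998 = 2 · 3^3 · 37.
Divisors: 1, 2, 3, 6, 9, 18, 27, 37, 54, 74, 111, 222, 333, 666, 999, 1998.
Check each in increasing order: 381^1 ≡ 381;  381^2 ≡ 1233;  381^3 ≡ 8;  381^6 ≡ 64;  381^9 ≡ 512;  381^18 ≡ 275;  381^27 ≡ 870;  381^37 ≡ 1538;  381^54 ≡ 1278;  381^74 ≡ 627;  381^111 ≡ 808;  381^222 ≡ 1190;  381^333 ≡ 1.
Smallest exponent giving 1 is 333.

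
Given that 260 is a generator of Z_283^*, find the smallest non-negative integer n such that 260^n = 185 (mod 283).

Baby-step giant-step with m = ceil(sqrt(282)) = 17.
Baby table (260^j mod 283 for j=0..16):
  0:1  1:260  2:246  3:2  4:237  5:209  6:4  7:191
  8:135  9:8  10:99  11:270  12:16  13:198  14:257  15:32
  16:113
Giant step factor: 260^(-17) ≡ 234 (mod 283).
Scan 185·234^i mod 283 for i = 0, 1, …:
  i=0: 185   i=1: 274   i=2: 158   i=3: 182
  i=4: 138   i=5: 30   i=6: 228   i=7: 148
  i=8: 106   i=9: 183     …   i=14: 175
  i=15: 198
Match at i=15, j=13: n = 15·17 + 13 = 268.

268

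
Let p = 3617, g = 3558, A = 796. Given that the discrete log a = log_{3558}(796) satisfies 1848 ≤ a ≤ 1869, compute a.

Compute 3558^1848 mod 3617 = 1146, then multiply by 3558 repeatedly:
  3558^1848=1146  3558^1849=1109  3558^1850=3292  3558^1851=1090  3558^1852=796
Found 796 at exponent 1852.

1852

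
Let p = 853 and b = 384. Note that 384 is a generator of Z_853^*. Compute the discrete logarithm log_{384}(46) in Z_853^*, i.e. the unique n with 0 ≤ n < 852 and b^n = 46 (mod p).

695

Baby-step giant-step with m = ceil(sqrt(852)) = 30.
Baby table (384^j mod 853 for j=0..29):
  0:1  1:384  2:740  3:111  4:827  5:252  6:379  7:526
  8:676  9:272  10:382  11:825  12:337  13:605  14:304  15:728
  16:621  17:477  18:626  19:691  20:61  21:393  22:784  23:800
  24:120  25:18  26:88  27:525  28:292  29:385
Giant step factor: 384^(-30) ≡ 661 (mod 853).
Scan 46·661^i mod 853 for i = 0, 1, …:
  i=0: 46   i=1: 551   i=2: 833   i=3: 428
  i=4: 565   i=5: 704   i=6: 459   i=7: 584
  i=8: 468   i=9: 562     …   i=22: 52
  i=23: 252
Match at i=23, j=5: n = 23·30 + 5 = 695.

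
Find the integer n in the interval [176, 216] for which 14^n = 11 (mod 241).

215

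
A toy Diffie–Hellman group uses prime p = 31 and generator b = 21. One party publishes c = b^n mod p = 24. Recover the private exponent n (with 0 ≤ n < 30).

17

Successive powers of 21 modulo 31:
  21^0=1  21^1=21  21^2=7  21^3=23  21^4=18  21^5=6
  21^6=2  21^7=11  21^8=14  21^9=15  21^10=5  21^11=12
  21^12=4  21^13=22  21^14=28  21^15=30  21^16=10  21^17=24
So 21^17 ≡ 24 (mod 31), giving n = 17.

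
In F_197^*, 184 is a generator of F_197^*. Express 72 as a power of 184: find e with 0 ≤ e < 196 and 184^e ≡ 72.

191

Baby-step giant-step with m = ceil(sqrt(196)) = 14.
Baby table (184^j mod 197 for j=0..13):
  0:1  1:184  2:169  3:167  4:193  5:52  6:112  7:120
  8:16  9:186  10:143  11:111  12:133  13:44
Giant step factor: 184^(-14) ≡ 83 (mod 197).
Scan 72·83^i mod 197 for i = 0, 1, …:
  i=0: 72   i=1: 66   i=2: 159   i=3: 195
  i=4: 31   i=5: 12   i=6: 11   i=7: 125
  i=8: 131   i=9: 38   i=10: 2   i=11: 166
  i=12: 185   i=13: 186
Match at i=13, j=9: e = 13·14 + 9 = 191.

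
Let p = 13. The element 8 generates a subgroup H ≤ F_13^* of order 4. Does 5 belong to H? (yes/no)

5 ∈ ⟨8⟩ iff 5^4 ≡ 1 (mod 13), since |⟨8⟩| = 4.
5^4 mod 13 = 1.
Since 1 = 1, 5 lies in the subgroup.

yes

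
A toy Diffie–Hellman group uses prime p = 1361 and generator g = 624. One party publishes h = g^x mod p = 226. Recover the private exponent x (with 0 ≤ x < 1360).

Baby-step giant-step with m = ceil(sqrt(1360)) = 37.
Baby table (624^j mod 1361 for j=0..36):
  0:1  1:624  2:130  3:821  4:568  5:572  6:346  7:866
  8:67  9:978  10:544  11:567  12:1309  13:216  14:45  15:860
  16:406  17:198  18:1062  19:1242  20:599  21:862  22:293  23:458
  24:1343  25:1017  26:382  27:193  28:664  29:592  30:577  31:744
  32:155  33:89  34:1096  35:682  36:936
Giant step factor: 624^(-37) ≡ 342 (mod 1361).
Scan 226·342^i mod 1361 for i = 0, 1, …:
  i=0: 226   i=1: 1076   i=2: 522   i=3: 233
  i=4: 748   i=5: 1309
Match at i=5, j=12: x = 5·37 + 12 = 197.

197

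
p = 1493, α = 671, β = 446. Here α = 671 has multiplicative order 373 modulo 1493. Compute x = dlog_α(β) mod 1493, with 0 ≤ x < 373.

Baby-step giant-step with m = ceil(sqrt(373)) = 20.
Baby table (671^j mod 1493 for j=0..19):
  0:1  1:671  2:848  3:175  4:971  5:593  6:765  7:1216
  8:758  9:998  10:794  11:1266  12:1462  13:101  14:586  15:547
  16:1252  17:1026  18:173  19:1122
Giant step factor: 671^(-20) ≡ 624 (mod 1493).
Scan 446·624^i mod 1493 for i = 0, 1, …:
  i=0: 446   i=1: 606   i=2: 415   i=3: 671
Match at i=3, j=1: x = 3·20 + 1 = 61.

61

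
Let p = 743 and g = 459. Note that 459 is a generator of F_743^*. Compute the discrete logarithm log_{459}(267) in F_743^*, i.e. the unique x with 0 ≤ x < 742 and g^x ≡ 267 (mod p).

349

Baby-step giant-step with m = ceil(sqrt(742)) = 28.
Baby table (459^j mod 743 for j=0..27):
  0:1  1:459  2:412  3:386  4:340  5:30  6:396  7:472
  8:435  9:541  10:157  11:735  12:43  13:419  14:627  15:252
  16:503  17:547  18:682  19:235  20:130  21:230  22:64  23:399
  24:363  25:185  26:213  27:434
Giant step factor: 459^(-28) ≡ 444 (mod 743).
Scan 267·444^i mod 743 for i = 0, 1, …:
  i=0: 267   i=1: 411   i=2: 449   i=3: 232
  i=4: 474   i=5: 187   i=6: 555   i=7: 487
  i=8: 15   i=9: 716   i=10: 643   i=11: 180
  i=12: 419
Match at i=12, j=13: x = 12·28 + 13 = 349.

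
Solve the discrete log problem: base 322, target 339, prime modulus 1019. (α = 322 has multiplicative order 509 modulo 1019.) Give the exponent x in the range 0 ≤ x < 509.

310

Baby-step giant-step with m = ceil(sqrt(509)) = 23.
Baby table (322^j mod 1019 for j=0..22):
  0:1  1:322  2:765  3:751  4:319  5:818  6:494  7:104
  8:880  9:78  10:660  11:568  12:495  13:426  14:626  15:829
  16:979  17:367  18:989  19:530  20:487  21:907  22:620
Giant step factor: 322^(-23) ≡ 279 (mod 1019).
Scan 339·279^i mod 1019 for i = 0, 1, …:
  i=0: 339   i=1: 833   i=2: 75   i=3: 545
  i=4: 224   i=5: 337   i=6: 275   i=7: 300
  i=8: 142   i=9: 896   i=10: 329   i=11: 81
  i=12: 181   i=13: 568
Match at i=13, j=11: x = 13·23 + 11 = 310.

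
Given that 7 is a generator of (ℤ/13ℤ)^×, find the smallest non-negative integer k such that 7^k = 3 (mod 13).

Successive powers of 7 modulo 13:
  7^0=1  7^1=7  7^2=10  7^3=5  7^4=9  7^5=11
  7^6=12  7^7=6  7^8=3
So 7^8 ≡ 3 (mod 13), giving k = 8.

8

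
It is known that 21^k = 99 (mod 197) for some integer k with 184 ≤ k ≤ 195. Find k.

Compute 21^184 mod 197 = 37, then multiply by 21 repeatedly:
  21^184=37  21^185=186  21^186=163  21^187=74  21^188=175
  21^189=129  21^190=148  21^191=153  21^192=61  21^193=99
Found 99 at exponent 193.

193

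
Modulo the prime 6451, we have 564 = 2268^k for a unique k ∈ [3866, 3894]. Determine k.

Compute 2268^3866 mod 6451 = 3993, then multiply by 2268 repeatedly:
  2268^3866=3993  2268^3867=5371  2268^3868=1940  2268^3869=338  2268^3870=5366
  2268^3871=3502  2268^3872=1355  2268^3873=2464  2268^3874=1786  2268^3875=5871
  2268^3876=564
Found 564 at exponent 3876.

3876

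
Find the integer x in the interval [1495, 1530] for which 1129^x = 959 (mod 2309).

Compute 1129^1495 mod 2309 = 1919, then multiply by 1129 repeatedly:
  1129^1495=1919  1129^1496=709  1129^1497=1547  1129^1498=959
Found 959 at exponent 1498.

1498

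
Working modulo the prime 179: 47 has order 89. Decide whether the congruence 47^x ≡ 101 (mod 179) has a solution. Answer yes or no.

yes

101 ∈ ⟨47⟩ iff 101^89 ≡ 1 (mod 179), since |⟨47⟩| = 89.
101^89 mod 179 = 1.
Since 1 = 1, 101 lies in the subgroup.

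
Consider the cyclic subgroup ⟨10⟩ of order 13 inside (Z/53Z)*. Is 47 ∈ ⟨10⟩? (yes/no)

yes

⟨10⟩ has order 13; its elements mod 53 are {1, 10, 13, 15, 16, 24, 28, 36, 42, 44, 46, 47, 49}.
47 is in this set.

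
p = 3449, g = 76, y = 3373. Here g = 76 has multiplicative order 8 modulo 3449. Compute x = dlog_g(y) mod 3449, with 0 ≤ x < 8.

5

Successive powers of 76 modulo 3449:
  76^0=1  76^1=76  76^2=2327  76^3=953  76^4=3448  76^5=3373
So 76^5 ≡ 3373 (mod 3449), giving x = 5.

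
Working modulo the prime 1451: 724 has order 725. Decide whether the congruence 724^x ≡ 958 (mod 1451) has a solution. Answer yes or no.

958 ∈ ⟨724⟩ iff 958^725 ≡ 1 (mod 1451), since |⟨724⟩| = 725.
958^725 mod 1451 = 1.
Since 1 = 1, 958 lies in the subgroup.

yes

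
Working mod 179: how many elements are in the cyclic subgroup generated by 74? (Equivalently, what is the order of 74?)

89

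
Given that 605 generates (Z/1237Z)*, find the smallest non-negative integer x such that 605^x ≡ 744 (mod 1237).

351

Baby-step giant-step with m = ceil(sqrt(1236)) = 36.
Baby table (605^j mod 1237 for j=0..35):
  0:1  1:605  2:1110  3:1096  4:48  5:589  6:89  7:654
  8:1067  9:1058  10:561  11:467  12:499  13:67  14:951  15:150
  16:449  17:742  18:1116  19:1015  20:523  21:980  22:377  23:477
  24:364  25:34  26:778  27:630  28:154  29:395  30:234  31:552
  32:1207  33:405  34:99  35:519
Giant step factor: 605^(-36) ≡ 1042 (mod 1237).
Scan 744·1042^i mod 1237 for i = 0, 1, …:
  i=0: 744   i=1: 886   i=2: 410   i=3: 455
  i=4: 339   i=5: 693   i=6: 935   i=7: 751
  i=8: 758   i=9: 630
Match at i=9, j=27: x = 9·36 + 27 = 351.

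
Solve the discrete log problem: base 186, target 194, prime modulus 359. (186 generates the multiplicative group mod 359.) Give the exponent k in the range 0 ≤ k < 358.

Baby-step giant-step with m = ceil(sqrt(358)) = 19.
Baby table (186^j mod 359 for j=0..18):
  0:1  1:186  2:132  3:140  4:192  5:171  6:214  7:314
  8:246  9:163  10:162  11:335  12:203  13:63  14:230  15:59
  16:204  17:249  18:3
Giant step factor: 186^(-19) ≡ 267 (mod 359).
Scan 194·267^i mod 359 for i = 0, 1, …:
  i=0: 194   i=1: 102   i=2: 309   i=3: 292
  i=4: 61   i=5: 132
Match at i=5, j=2: k = 5·19 + 2 = 97.

97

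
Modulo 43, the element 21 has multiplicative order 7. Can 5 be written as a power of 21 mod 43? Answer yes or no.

⟨21⟩ has order 7; its elements mod 43 are {1, 4, 11, 16, 21, 35, 41}.
5 is not in this set.

no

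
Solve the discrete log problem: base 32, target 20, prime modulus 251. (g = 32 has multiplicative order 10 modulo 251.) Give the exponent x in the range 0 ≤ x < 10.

Successive powers of 32 modulo 251:
  32^0=1  32^1=32  32^2=20
So 32^2 ≡ 20 (mod 251), giving x = 2.

2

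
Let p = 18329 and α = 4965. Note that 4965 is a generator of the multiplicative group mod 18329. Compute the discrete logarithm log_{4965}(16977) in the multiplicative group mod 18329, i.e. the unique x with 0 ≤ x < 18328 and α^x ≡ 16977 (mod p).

Baby-step giant-step with m = ceil(sqrt(18328)) = 136.
Baby table (4965^j mod 18329 for j=0..135):
  0:1  1:4965  2:17049  3:4963  4:7119  5:7523  6:15522  7:11614
  8:476  9:17228  10:13906  11:16276  12:16108  13:6793  14:1885  15:11235
  16:6628  17:7465  18:2487  19:12538  20:5886  21:7564  22:17468  23:14121
  24:2340  25:15843  26:10756  27:11163  28:15728  29:7980  30:11731  31:13182
  32:14100  33:8049  34:6065  35:16507  36:8296  37:4377  38:11940  39:6114
  40:3186  41:563  42:9287  43:12520  44:8161  45:12275  46:1450  47:14282
  48:13558  49:11382  50:3323  51:2595  52:17217  53:14278  54:12027  55:16502
  56:1800  57:10777  58:5454  59:7177  60:2229  61:14598  62:6204  63:10140
  64:13666  65:16061  66:11715  67:7058  68:16251  69:1957  70:2135  71:6113
  72:16550  73:1843  74:4324  75:5401  76:638  77:15082  78:8165  79:13806
  80:14659  81:15805  82:5376  83:4816  84:10424  85:12393  86:792  87:9874
  88:12664  89:8290  90:11245  91:1291  92:12994  93:15459  94:10412  95:7800
  96:16152  97:5305  98:552  99:9659  100:8271  101:8555  102:7282  103:10342
  104:8501  105:14107  106:6146  107:15434  108:14590  109:3142  110:2051  111:10620
  112:14096  113:6518  114:11185  115:14984  116:16478  117:10943  118:4839  119:14645
  120:1282  121:4967  122:8650  123:2403  124:17045  125:3432  126:12239  127:6000
  128:5375  129:18180  130:11704  131:7430  132:12002  133:2351  134:15471  135:15005
Giant step factor: 4965^(-136) ≡ 8362 (mod 18329).
Scan 16977·8362^i mod 18329 for i = 0, 1, …:
  i=0: 16977   i=1: 3569   i=2: 4366   i=3: 15453
  i=4: 16865   i=5: 1804   i=6: 281   i=7: 3610
  i=8: 17286   i=9: 3038     …   i=131: 6049
  i=132: 12027
Match at i=132, j=54: x = 132·136 + 54 = 18006.

18006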